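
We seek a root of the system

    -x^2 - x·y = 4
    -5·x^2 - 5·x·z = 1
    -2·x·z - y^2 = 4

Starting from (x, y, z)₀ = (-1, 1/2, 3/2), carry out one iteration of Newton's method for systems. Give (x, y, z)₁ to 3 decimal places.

(-3.540, 8.810, 2.470)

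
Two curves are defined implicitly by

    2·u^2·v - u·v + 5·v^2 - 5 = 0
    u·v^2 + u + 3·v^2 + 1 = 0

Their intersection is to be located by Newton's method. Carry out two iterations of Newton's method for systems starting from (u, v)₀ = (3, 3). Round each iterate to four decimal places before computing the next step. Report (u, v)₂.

At (3, 3): F = (85.0000, 58.0000).
Jacobian J = [[4·u·v - v, 2·u^2 - u + 10·v], [v^2 + 1, 2·u·v + 6·v]].
At the point, J = [[33.0000, 45.0000], [10.0000, 36.0000]] (det J = 738.0000).
Solving J·Δ = −F gives Δ = (-0.6098, -1.4417).
Then the next iterate is (u, v)₁ = (2.3902, 1.5583).
Round to (2.3902, 1.5583) and repeat: F = (21.222156, 16.479217), J = [[13.340295, 24.618912], [3.428299, 16.799097]].
Δ = (0.3521, -1.0528), so (u, v)₂ = (2.7423, 0.5055).

(2.7423, 0.5055)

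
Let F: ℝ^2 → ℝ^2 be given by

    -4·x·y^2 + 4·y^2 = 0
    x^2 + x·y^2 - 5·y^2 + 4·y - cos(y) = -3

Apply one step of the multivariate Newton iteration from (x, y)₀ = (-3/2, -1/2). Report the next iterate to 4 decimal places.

(-0.6331, -0.3367)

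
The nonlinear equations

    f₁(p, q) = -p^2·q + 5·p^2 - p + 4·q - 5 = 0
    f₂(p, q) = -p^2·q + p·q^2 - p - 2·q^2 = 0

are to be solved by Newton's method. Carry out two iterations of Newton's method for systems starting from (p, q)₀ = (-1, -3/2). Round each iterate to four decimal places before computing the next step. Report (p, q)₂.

(-1.1165, -0.8486)

At (-1, -3/2): F = (-3.5000, -4.2500).
Jacobian J = [[-2·p·q + 10·p - 1, -p^2 + 4], [-2·p·q + q^2 - 1, -p^2 + 2·p·q - 4·q]].
At the point, J = [[-14.0000, 3.0000], [-1.7500, 8.0000]] (det J = -106.7500).
Solving J·Δ = −F gives Δ = (-0.1429, 0.5000).
Then the next iterate is (p, q)₁ = (-1.1429, -1.0000).
Round to (-1.1429, -1.0000) and repeat: F = (-0.019778, -0.693780), J = [[-14.7148, 2.693780], [-2.2858, 4.979580]].
Δ = (0.0264, 0.1514), so (p, q)₂ = (-1.1165, -0.8486).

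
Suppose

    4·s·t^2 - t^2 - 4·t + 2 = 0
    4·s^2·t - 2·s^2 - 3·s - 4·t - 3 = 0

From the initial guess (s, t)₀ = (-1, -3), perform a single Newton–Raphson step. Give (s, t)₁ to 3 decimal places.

(-0.920, -1.918)

At (-1, -3): F = (-31.000, -2.000).
Jacobian J = [[4·t^2, 8·s·t - 2·t - 4], [8·s·t - 4·s - 3, 4·s^2 - 4]].
At the point, J = [[36.000, 26.000], [25.000, 0.000]] (det J = -650.000).
Solving J·Δ = −F gives Δ = (0.080, 1.082).
Then the next iterate is (s, t)₁ = (-0.920, -1.918).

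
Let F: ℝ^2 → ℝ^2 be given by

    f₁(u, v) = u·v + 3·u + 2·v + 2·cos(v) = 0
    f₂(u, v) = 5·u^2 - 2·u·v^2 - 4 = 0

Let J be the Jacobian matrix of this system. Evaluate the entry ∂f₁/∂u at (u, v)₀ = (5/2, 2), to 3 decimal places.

5.000

∂f₁/∂u = v + 3.
At (5/2, 2) this is 5.000.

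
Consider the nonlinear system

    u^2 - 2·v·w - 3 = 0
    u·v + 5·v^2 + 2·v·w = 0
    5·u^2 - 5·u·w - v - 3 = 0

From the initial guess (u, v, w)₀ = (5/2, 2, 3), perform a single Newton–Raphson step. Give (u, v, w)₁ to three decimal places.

(1.944, 0.917, 1.742)

At (5/2, 2, 3): F = (-8.750, 37.000, -11.250).
Jacobian J = [[2·u, -2·w, -2·v], [v, u + 10·v + 2·w, 2·v], [10·u - 5·w, -1, -5·u]].
At the point, J = [[5.000, -6.000, -4.000], [2.000, 28.500, 4.000], [10.000, -1.000, -12.500]] (det J = -1003.250).
Solving J·Δ = −F gives Δ = (-0.556, -1.083, -1.258).
Then the next iterate is (u, v, w)₁ = (1.944, 0.917, 1.742).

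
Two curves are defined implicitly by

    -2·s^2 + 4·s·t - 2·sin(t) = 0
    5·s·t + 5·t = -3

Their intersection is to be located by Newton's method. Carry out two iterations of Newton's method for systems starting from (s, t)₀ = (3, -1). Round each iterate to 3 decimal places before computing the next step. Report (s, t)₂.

(0.772, -0.391)

At (3, -1): F = (-28.31706, -17.000).
Jacobian J = [[-4·s + 4·t, 4·s - 2·cos(t)], [5·t, 5·s + 5]].
At the point, J = [[-16.000, 10.91940], [-5.000, 20.000]] (det J = -265.40302).
Solving J·Δ = −F gives Δ = (-1.434, 0.491).
Then the next iterate is (s, t)₁ = (1.566, -0.509).
Round to (1.566, -0.509) and repeat: F = (-7.11848, -3.53047), J = [[-8.300, 4.51754], [-2.545, 12.830]].
Δ = (-0.794, 0.118), so (s, t)₂ = (0.772, -0.391).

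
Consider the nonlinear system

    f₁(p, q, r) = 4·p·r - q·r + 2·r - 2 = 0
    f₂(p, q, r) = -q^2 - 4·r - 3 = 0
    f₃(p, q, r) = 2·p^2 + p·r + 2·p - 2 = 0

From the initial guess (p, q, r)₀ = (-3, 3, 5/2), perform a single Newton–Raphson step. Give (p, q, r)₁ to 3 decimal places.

At (-3, 3, 5/2): F = (-34.500, -22.000, 2.500).
Jacobian J = [[4·r, -r, 4·p - q + 2], [0, -2·q, -4], [4·p + r + 2, 0, p]].
At the point, J = [[10.000, -2.500, -13.000], [0.000, -6.000, -4.000], [-7.500, 0.000, -3.000]] (det J = 690.000).
Solving J·Δ = −F gives Δ = (0.907, -2.710, -1.435).
Then the next iterate is (p, q, r)₁ = (-2.093, 0.290, 1.065).

(-2.093, 0.290, 1.065)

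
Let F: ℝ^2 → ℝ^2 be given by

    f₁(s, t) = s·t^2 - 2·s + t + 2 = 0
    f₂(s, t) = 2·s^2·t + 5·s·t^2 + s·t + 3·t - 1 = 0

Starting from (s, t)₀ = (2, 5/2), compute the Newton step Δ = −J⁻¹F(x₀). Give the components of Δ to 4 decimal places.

(-0.6646, -0.9250)

At (2, 5/2): F = (13.0000, 94.0000).
Jacobian J = [[t^2 - 2, 2·s·t + 1], [4·s·t + 5·t^2 + t, 2·s^2 + 10·s·t + s + 3]].
At the point, J = [[4.2500, 11.0000], [53.7500, 63.0000]] (det J = -323.5000).
Solving J·Δ = −F gives Δ = (-0.6646, -0.9250).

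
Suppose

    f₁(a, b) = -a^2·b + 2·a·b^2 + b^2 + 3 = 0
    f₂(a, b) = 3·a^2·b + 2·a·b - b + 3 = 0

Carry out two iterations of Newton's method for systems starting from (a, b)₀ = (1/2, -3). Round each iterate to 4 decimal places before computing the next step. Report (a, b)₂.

At (1/2, -3): F = (21.7500, 0.7500).
Jacobian J = [[-2·a·b + 2·b^2, -a^2 + 4·a·b + 2·b], [6·a·b + 2·b, 3·a^2 + 2·a - 1]].
At the point, J = [[21.0000, -12.2500], [-15.0000, 0.7500]] (det J = -168.0000).
Solving J·Δ = −F gives Δ = (0.1518, 2.0357).
Then the next iterate is (a, b)₁ = (0.6518, -0.9643).
Round to (0.6518, -0.9643) and repeat: F = (5.551735, 1.478210), J = [[3.116810, -4.867566], [-5.699784, 1.578130]].
Δ = (0.6991, 1.5882), so (a, b)₂ = (1.3509, 0.6239).

(1.3509, 0.6239)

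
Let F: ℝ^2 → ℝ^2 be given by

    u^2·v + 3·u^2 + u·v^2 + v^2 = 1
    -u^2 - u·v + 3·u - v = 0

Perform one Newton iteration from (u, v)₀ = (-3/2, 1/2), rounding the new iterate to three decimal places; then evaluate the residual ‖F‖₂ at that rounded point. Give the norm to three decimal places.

4.610

At (-3/2, 1/2): F = (6.750, -6.500).
Jacobian J = [[2·u·v + 6·u + v^2, u^2 + 2·u·v + 2·v], [-2·u - v + 3, -u - 1]].
At the point, J = [[-10.250, 1.750], [5.500, 0.500]] (det J = -14.750).
Solving J·Δ = −F gives Δ = (1.000, 2.000).
Then the next iterate is (u, v)₁ = (-0.500, 2.500).
Re-evaluating at (-0.500, 2.500): F = (3.500, -3.000), so ‖F‖₂ = 4.610.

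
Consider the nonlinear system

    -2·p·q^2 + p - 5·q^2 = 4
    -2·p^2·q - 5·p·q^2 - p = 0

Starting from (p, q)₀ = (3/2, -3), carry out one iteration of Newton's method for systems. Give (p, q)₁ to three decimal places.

At (3/2, -3): F = (-74.500, -55.500).
Jacobian J = [[-2·q^2 + 1, -4·p·q - 10·q], [-4·p·q - 5·q^2 - 1, -2·p^2 - 10·p·q]].
At the point, J = [[-17.000, 48.000], [-28.000, 40.500]] (det J = 655.500).
Solving J·Δ = −F gives Δ = (0.539, 1.743).
Then the next iterate is (p, q)₁ = (2.039, -1.257).

(2.039, -1.257)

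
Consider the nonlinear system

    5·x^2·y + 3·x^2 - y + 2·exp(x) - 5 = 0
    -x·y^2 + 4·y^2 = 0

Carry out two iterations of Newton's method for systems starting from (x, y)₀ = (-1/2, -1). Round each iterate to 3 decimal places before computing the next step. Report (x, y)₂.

(0.824, -0.334)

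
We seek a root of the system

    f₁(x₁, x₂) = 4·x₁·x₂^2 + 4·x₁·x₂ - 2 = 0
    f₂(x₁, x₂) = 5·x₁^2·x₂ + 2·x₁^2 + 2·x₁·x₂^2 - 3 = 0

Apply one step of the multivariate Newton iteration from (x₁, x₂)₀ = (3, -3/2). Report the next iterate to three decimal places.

(1.761, -1.363)

At (3, -3/2): F = (7.000, -39.000).
Jacobian J = [[4·x₂^2 + 4·x₂, 8·x₁·x₂ + 4·x₁], [10·x₁·x₂ + 4·x₁ + 2·x₂^2, 5·x₁^2 + 4·x₁·x₂]].
At the point, J = [[3.000, -24.000], [-28.500, 27.000]] (det J = -603.000).
Solving J·Δ = −F gives Δ = (-1.239, 0.137).
Then the next iterate is (x₁, x₂)₁ = (1.761, -1.363).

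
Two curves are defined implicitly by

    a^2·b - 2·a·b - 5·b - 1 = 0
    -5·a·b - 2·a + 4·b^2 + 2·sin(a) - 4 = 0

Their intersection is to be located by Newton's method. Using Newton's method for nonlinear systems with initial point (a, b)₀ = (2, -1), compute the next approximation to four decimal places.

(2.7026, -0.4810)

At (2, -1): F = (4.0000, 7.818595).
Jacobian J = [[2·a·b - 2·b, a^2 - 2·a - 5], [-5·b + 2·cos(a) - 2, -5·a + 8·b]].
At the point, J = [[-2.0000, -5.0000], [2.167706, -18.0000]] (det J = 46.838532).
Solving J·Δ = −F gives Δ = (0.7026, 0.5190).
Then the next iterate is (a, b)₁ = (2.7026, -0.4810).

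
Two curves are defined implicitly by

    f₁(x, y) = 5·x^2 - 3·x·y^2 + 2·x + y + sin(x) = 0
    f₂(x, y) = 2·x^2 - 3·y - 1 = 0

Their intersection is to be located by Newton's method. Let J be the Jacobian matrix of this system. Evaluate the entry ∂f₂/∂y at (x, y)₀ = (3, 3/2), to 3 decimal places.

∂f₂/∂y = -3.
At (3, 3/2) this is -3.000.

-3.000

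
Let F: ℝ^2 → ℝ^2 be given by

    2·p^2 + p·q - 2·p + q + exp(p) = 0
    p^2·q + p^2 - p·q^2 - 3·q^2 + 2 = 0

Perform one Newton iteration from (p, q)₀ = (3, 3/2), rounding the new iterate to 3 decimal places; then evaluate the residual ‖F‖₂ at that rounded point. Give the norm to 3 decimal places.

At (3, 3/2): F = (38.08554, 11.000).
Jacobian J = [[4·p + q + exp(p) - 2, p + 1], [2·p·q + 2·p - q^2, p^2 - 2·p·q - 6·q]].
At the point, J = [[31.58554, 4.000], [12.750, -9.000]] (det J = -335.26983).
Solving J·Δ = −F gives Δ = (-1.154, -0.412).
Then the next iterate is (p, q)₁ = (1.846, 1.088).
Re-evaluating at (1.846, 1.088): F = (12.55431, 3.37889), so ‖F‖₂ = 13.001.

13.001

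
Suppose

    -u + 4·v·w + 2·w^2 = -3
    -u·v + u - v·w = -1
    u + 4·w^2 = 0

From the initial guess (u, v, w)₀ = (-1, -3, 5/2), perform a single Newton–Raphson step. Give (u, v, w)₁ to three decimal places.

(-0.794, -1.871, 1.290)

At (-1, -3, 5/2): F = (-13.500, 4.500, 24.000).
Jacobian J = [[-1, 4·w, 4·v + 4·w], [-v + 1, -u - w, -v], [1, 0, 8·w]].
At the point, J = [[-1.000, 10.000, -2.000], [4.000, -1.500, 3.000], [1.000, 0.000, 20.000]] (det J = -743.000).
Solving J·Δ = −F gives Δ = (0.206, 1.129, -1.210).
Then the next iterate is (u, v, w)₁ = (-0.794, -1.871, 1.290).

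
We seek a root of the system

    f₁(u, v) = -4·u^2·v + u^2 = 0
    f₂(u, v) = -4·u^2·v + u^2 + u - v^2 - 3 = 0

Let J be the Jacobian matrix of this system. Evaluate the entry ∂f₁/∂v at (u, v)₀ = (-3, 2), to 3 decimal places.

-36.000

∂f₁/∂v = -4·u^2.
At (-3, 2) this is -36.000.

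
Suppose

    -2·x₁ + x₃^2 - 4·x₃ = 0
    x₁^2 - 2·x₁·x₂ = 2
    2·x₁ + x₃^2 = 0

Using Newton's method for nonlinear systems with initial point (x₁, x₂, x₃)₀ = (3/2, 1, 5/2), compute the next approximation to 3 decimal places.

(-2.083, -1.111, 2.083)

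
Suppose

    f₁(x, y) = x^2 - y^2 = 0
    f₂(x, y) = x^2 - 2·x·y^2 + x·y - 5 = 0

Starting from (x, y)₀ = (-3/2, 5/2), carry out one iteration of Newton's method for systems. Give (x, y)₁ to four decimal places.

At (-3/2, 5/2): F = (-4.0000, 12.2500).
Jacobian J = [[2·x, -2·y], [2·x - 2·y^2 + y, -4·x·y + x]].
At the point, J = [[-3.0000, -5.0000], [-13.0000, 13.5000]] (det J = -105.5000).
Solving J·Δ = −F gives Δ = (0.0687, -0.8412).
Then the next iterate is (x, y)₁ = (-1.4313, 1.6588).

(-1.4313, 1.6588)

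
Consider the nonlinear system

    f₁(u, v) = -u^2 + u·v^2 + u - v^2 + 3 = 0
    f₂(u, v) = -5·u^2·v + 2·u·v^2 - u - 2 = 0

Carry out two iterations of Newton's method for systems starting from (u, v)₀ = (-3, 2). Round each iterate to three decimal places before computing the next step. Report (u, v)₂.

(-1.544, 0.515)

At (-3, 2): F = (-25.000, -113.000).
Jacobian J = [[-2·u + v^2 + 1, 2·u·v - 2·v], [-10·u·v + 2·v^2 - 1, -5·u^2 + 4·u·v]].
At the point, J = [[11.000, -16.000], [67.000, -69.000]] (det J = 313.000).
Solving J·Δ = −F gives Δ = (0.265, -1.380).
Then the next iterate is (u, v)₁ = (-2.735, 0.620).
Round to (-2.735, 0.620) and repeat: F = (-8.65096, -24.55637), J = [[6.85440, -4.63140], [16.72580, -44.18392]].
Δ = (1.191, -0.105), so (u, v)₂ = (-1.544, 0.515).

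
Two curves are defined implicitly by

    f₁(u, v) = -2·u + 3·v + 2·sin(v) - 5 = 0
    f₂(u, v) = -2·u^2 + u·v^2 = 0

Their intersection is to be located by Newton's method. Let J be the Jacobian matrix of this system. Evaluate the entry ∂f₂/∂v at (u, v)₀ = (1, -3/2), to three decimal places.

∂f₂/∂v = 2·u·v.
At (1, -3/2) this is -3.000.

-3.000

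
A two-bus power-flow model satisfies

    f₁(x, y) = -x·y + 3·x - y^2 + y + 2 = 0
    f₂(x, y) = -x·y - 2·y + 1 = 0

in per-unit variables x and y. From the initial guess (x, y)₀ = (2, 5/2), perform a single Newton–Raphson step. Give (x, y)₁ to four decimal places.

(-1.0000, 2.1250)

At (2, 5/2): F = (-0.7500, -9.0000).
Jacobian J = [[-y + 3, -x - 2·y + 1], [-y, -x - 2]].
At the point, J = [[0.5000, -6.0000], [-2.5000, -4.0000]] (det J = -17.0000).
Solving J·Δ = −F gives Δ = (-3.0000, -0.3750).
Then the next iterate is (x, y)₁ = (-1.0000, 2.1250).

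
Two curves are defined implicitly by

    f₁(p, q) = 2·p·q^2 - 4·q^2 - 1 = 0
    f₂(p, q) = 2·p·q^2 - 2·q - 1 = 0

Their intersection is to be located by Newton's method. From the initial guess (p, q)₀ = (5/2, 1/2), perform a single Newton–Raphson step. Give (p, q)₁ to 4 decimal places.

(4.0000, 0.5000)

At (5/2, 1/2): F = (-0.7500, -0.7500).
Jacobian J = [[2·q^2, 4·p·q - 8·q], [2·q^2, 4·p·q - 2]].
At the point, J = [[0.5000, 1.0000], [0.5000, 3.0000]] (det J = 1.0000).
Solving J·Δ = −F gives Δ = (1.5000, 0.0000).
Then the next iterate is (p, q)₁ = (4.0000, 0.5000).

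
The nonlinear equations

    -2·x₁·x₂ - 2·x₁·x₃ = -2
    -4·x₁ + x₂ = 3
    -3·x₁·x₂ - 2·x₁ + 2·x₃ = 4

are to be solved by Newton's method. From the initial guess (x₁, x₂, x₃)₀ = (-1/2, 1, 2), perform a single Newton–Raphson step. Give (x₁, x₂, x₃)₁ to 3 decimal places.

At (-1/2, 1, 2): F = (5.000, 0.000, 2.500).
Jacobian J = [[-2·x₂ - 2·x₃, -2·x₁, -2·x₁], [-4, 1, 0], [-3·x₂ - 2, -3·x₁, 2]].
At the point, J = [[-6.000, 1.000, 1.000], [-4.000, 1.000, 0.000], [-5.000, 1.500, 2.000]] (det J = -5.000).
Solving J·Δ = −F gives Δ = (1.500, 6.000, -2.000).
Then the next iterate is (x₁, x₂, x₃)₁ = (1.000, 7.000, 0.000).

(1.000, 7.000, 0.000)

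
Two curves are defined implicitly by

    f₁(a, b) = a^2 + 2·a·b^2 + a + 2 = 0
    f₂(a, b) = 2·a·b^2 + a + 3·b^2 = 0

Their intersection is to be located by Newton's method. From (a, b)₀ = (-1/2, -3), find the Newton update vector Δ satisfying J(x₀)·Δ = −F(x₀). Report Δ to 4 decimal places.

(-0.0545, 1.3720)

At (-1/2, -3): F = (-7.2500, 17.5000).
Jacobian J = [[2·a + 2·b^2 + 1, 4·a·b], [2·b^2 + 1, 4·a·b + 6·b]].
At the point, J = [[18.0000, 6.0000], [19.0000, -12.0000]] (det J = -330.0000).
Solving J·Δ = −F gives Δ = (-0.0545, 1.3720).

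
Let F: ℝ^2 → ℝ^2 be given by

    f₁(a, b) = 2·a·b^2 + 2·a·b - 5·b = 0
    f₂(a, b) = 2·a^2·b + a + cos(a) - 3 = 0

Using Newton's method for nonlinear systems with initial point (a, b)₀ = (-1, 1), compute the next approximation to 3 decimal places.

At (-1, 1): F = (-9.000, -1.45970).
Jacobian J = [[2·b^2 + 2·b, 4·a·b + 2·a - 5], [4·a·b - sin(a) + 1, 2·a^2]].
At the point, J = [[4.000, -11.000], [-2.15853, 2.000]] (det J = -15.74382).
Solving J·Δ = −F gives Δ = (-2.163, -1.605).
Then the next iterate is (a, b)₁ = (-3.163, -0.605).

(-3.163, -0.605)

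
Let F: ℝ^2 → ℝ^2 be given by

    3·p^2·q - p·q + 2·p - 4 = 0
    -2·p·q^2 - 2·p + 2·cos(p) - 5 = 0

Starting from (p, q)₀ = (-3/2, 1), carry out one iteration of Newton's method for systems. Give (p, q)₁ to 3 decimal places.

(-1.561, 0.789)

At (-3/2, 1): F = (1.250, 1.14147).
Jacobian J = [[6·p·q - q + 2, 3·p^2 - p], [-2·q^2 - 2·sin(p) - 2, -4·p·q]].
At the point, J = [[-8.000, 8.250], [-2.00501, 6.000]] (det J = -31.45867).
Solving J·Δ = −F gives Δ = (-0.061, -0.211).
Then the next iterate is (p, q)₁ = (-1.561, 0.789).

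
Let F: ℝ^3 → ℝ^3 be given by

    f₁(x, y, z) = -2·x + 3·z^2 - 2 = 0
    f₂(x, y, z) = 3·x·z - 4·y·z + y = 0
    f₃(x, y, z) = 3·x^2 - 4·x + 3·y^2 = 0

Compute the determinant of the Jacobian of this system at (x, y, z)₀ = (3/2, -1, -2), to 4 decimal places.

J = [[-2, 0, 6·z], [3·z, -4·z + 1, 3·x - 4·y], [6·x - 4, 6·y, 0]].
At the point, J = [[-2.0000, 0.0000, -12.0000], [-6.0000, 9.0000, 8.5000], [5.0000, -6.0000, 0.0000]].
det J = 6.0000.

6.0000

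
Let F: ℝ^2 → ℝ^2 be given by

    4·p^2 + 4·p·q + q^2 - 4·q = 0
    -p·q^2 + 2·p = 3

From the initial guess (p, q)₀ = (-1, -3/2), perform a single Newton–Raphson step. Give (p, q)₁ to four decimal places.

At (-1, -3/2): F = (18.2500, -2.7500).
Jacobian J = [[8·p + 4·q, 4·p + 2·q - 4], [-q^2 + 2, -2·p·q]].
At the point, J = [[-14.0000, -11.0000], [-0.2500, -3.0000]] (det J = 39.2500).
Solving J·Δ = −F gives Δ = (2.1656, -1.0971).
Then the next iterate is (p, q)₁ = (1.1656, -2.5971).

(1.1656, -2.5971)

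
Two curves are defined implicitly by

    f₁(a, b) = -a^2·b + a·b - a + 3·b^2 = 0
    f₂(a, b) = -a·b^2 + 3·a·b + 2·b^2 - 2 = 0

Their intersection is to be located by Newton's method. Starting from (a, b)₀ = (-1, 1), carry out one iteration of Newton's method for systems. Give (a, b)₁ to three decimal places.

At (-1, 1): F = (2.000, -2.000).
Jacobian J = [[-2·a·b + b - 1, -a^2 + a + 6·b], [-b^2 + 3·b, -2·a·b + 3·a + 4·b]].
At the point, J = [[2.000, 4.000], [2.000, 3.000]] (det J = -2.000).
Solving J·Δ = −F gives Δ = (7.000, -4.000).
Then the next iterate is (a, b)₁ = (6.000, -3.000).

(6.000, -3.000)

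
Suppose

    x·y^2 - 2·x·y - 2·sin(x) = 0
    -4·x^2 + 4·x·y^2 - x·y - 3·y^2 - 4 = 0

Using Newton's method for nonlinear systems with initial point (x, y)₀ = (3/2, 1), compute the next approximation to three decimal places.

(-1.562, -2.568)

At (3/2, 1): F = (-3.49499, -11.500).
Jacobian J = [[y^2 - 2·y - 2·cos(x), 2·x·y - 2·x], [-8·x + 4·y^2 - y, 8·x·y - x - 6·y]].
At the point, J = [[-1.14147, 0.000], [-9.000, 4.500]] (det J = -5.13663).
Solving J·Δ = −F gives Δ = (-3.062, -3.568).
Then the next iterate is (x, y)₁ = (-1.562, -2.568).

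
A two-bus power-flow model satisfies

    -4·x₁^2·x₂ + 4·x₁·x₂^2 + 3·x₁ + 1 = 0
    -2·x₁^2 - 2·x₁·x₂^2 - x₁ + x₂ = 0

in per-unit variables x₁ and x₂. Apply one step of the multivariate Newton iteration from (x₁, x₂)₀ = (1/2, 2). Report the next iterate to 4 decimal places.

At (1/2, 2): F = (8.5000, -3.0000).
Jacobian J = [[-8·x₁·x₂ + 4·x₂^2 + 3, -4·x₁^2 + 8·x₁·x₂], [-4·x₁ - 2·x₂^2 - 1, -4·x₁·x₂ + 1]].
At the point, J = [[11.0000, 7.0000], [-11.0000, -3.0000]] (det J = 44.0000).
Solving J·Δ = −F gives Δ = (0.1023, -1.3750).
Then the next iterate is (x₁, x₂)₁ = (0.6023, 0.6250).

(0.6023, 0.6250)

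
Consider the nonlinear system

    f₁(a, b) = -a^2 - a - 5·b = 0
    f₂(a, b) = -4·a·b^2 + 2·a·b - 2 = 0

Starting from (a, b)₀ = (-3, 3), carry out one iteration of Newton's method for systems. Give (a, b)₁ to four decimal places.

At (-3, 3): F = (-21.0000, 88.0000).
Jacobian J = [[-2·a - 1, -5], [-4·b^2 + 2·b, -8·a·b + 2·a]].
At the point, J = [[5.0000, -5.0000], [-30.0000, 66.0000]] (det J = 180.0000).
Solving J·Δ = −F gives Δ = (5.2556, 1.0556).
Then the next iterate is (a, b)₁ = (2.2556, 4.0556).

(2.2556, 4.0556)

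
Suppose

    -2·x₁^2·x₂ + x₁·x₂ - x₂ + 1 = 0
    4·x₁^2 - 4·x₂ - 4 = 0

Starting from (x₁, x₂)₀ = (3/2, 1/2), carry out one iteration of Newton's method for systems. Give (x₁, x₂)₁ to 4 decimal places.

At (3/2, 1/2): F = (-1.0000, 3.0000).
Jacobian J = [[-4·x₁·x₂ + x₂, -2·x₁^2 + x₁ - 1], [8·x₁, -4]].
At the point, J = [[-2.5000, -4.0000], [12.0000, -4.0000]] (det J = 58.0000).
Solving J·Δ = −F gives Δ = (-0.2759, -0.0776).
Then the next iterate is (x₁, x₂)₁ = (1.2241, 0.4224).

(1.2241, 0.4224)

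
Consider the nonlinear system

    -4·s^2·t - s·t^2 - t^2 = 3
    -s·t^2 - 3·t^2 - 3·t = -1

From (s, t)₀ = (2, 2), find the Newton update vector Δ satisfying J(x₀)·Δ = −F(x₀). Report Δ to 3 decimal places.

(-0.532, -0.994)

At (2, 2): F = (-47.000, -25.000).
Jacobian J = [[-8·s·t - t^2, -4·s^2 - 2·s·t - 2·t], [-t^2, -2·s·t - 6·t - 3]].
At the point, J = [[-36.000, -28.000], [-4.000, -23.000]] (det J = 716.000).
Solving J·Δ = −F gives Δ = (-0.532, -0.994).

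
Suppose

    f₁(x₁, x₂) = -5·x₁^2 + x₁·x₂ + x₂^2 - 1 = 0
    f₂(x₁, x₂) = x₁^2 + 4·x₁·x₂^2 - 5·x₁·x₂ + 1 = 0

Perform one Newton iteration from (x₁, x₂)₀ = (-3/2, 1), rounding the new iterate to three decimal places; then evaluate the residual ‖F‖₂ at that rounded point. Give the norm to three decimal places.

At (-3/2, 1): F = (-12.750, 4.750).
Jacobian J = [[-10·x₁ + x₂, x₁ + 2·x₂], [2·x₁ + 4·x₂^2 - 5·x₂, 8·x₁·x₂ - 5·x₁]].
At the point, J = [[16.000, 0.500], [-4.000, -4.500]] (det J = -70.000).
Solving J·Δ = −F gives Δ = (0.786, 0.357).
Then the next iterate is (x₁, x₂)₁ = (-0.714, 1.357).
Re-evaluating at (-0.714, 1.357): F = (-2.67643, 1.09511), so ‖F‖₂ = 2.892.

2.892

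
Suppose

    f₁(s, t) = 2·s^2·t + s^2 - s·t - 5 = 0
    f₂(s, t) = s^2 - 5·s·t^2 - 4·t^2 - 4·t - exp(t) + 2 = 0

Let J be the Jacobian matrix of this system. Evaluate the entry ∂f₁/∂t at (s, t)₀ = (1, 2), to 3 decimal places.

∂f₁/∂t = 2·s^2 - s.
At (1, 2) this is 1.000.

1.000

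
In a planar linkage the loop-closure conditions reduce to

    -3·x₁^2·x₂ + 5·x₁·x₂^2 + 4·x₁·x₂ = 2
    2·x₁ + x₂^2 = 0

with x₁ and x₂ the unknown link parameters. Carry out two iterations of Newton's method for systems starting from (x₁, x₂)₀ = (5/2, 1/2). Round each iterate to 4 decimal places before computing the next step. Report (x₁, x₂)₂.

(-4.2644, -5.4653)

At (5/2, 1/2): F = (-3.2500, 5.2500).
Jacobian J = [[-6·x₁·x₂ + 5·x₂^2 + 4·x₂, -3·x₁^2 + 10·x₁·x₂ + 4·x₁], [2, 2·x₂]].
At the point, J = [[-4.2500, 3.7500], [2.0000, 1.0000]] (det J = -11.7500).
Solving J·Δ = −F gives Δ = (-1.9521, -1.3457).
Then the next iterate is (x₁, x₂)₁ = (0.5479, -0.8457).
Round to (0.5479, -0.8457) and repeat: F = (-1.132499, 1.811008), J = [[2.973397, -3.342574], [2.0000, -1.6914]].
Δ = (-4.8123, -4.6196), so (x₁, x₂)₂ = (-4.2644, -5.4653).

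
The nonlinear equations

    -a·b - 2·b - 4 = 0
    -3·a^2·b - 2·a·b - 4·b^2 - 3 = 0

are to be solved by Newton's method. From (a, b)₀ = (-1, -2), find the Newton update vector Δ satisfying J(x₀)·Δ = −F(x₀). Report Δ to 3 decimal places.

At (-1, -2): F = (-2.000, -17.000).
Jacobian J = [[-b, -a - 2], [-6·a·b - 2·b, -3·a^2 - 2·a - 8·b]].
At the point, J = [[2.000, -1.000], [-8.000, 15.000]] (det J = 22.000).
Solving J·Δ = −F gives Δ = (2.136, 2.273).

(2.136, 2.273)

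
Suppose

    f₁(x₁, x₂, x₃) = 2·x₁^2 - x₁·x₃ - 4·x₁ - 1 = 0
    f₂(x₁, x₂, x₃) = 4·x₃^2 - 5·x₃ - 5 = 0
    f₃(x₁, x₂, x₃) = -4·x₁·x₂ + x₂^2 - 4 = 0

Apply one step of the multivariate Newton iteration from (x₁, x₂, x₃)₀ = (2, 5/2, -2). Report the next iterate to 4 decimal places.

(1.8333, -2.8611, -1.0000)

At (2, 5/2, -2): F = (3.0000, 21.0000, -17.7500).
Jacobian J = [[4·x₁ - x₃ - 4, 0, -x₁], [0, 0, 8·x₃ - 5], [-4·x₂, -4·x₁ + 2·x₂, 0]].
At the point, J = [[6.0000, 0.0000, -2.0000], [0.0000, 0.0000, -21.0000], [-10.0000, -3.0000, 0.0000]] (det J = -378.0000).
Solving J·Δ = −F gives Δ = (-0.1667, -5.3611, 1.0000).
Then the next iterate is (x₁, x₂, x₃)₁ = (1.8333, -2.8611, -1.0000).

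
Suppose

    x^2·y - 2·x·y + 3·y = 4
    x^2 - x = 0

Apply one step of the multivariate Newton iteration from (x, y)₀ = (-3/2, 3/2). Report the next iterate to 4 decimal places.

At (-3/2, 3/2): F = (8.3750, 3.7500).
Jacobian J = [[2·x·y - 2·y, x^2 - 2·x + 3], [2·x - 1, 0]].
At the point, J = [[-7.5000, 8.2500], [-4.0000, 0.0000]] (det J = 33.0000).
Solving J·Δ = −F gives Δ = (0.9375, -0.1629).
Then the next iterate is (x, y)₁ = (-0.5625, 1.3371).

(-0.5625, 1.3371)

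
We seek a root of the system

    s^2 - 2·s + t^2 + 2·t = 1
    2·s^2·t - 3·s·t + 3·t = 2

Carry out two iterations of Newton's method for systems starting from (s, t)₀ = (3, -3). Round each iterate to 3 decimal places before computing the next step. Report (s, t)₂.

(0.335, -2.982)

At (3, -3): F = (5.000, -38.000).
Jacobian J = [[2·s - 2, 2·t + 2], [4·s·t - 3·t, 2·s^2 - 3·s + 3]].
At the point, J = [[4.000, -4.000], [-27.000, 12.000]] (det J = -60.000).
Solving J·Δ = −F gives Δ = (-1.533, -0.283).
Then the next iterate is (s, t)₁ = (1.467, -3.283).
Round to (1.467, -3.283) and repeat: F = (2.43018, -11.53113), J = [[0.934, -4.566], [-9.41564, 2.90318]].
Δ = (-1.132, 0.301), so (s, t)₂ = (0.335, -2.982).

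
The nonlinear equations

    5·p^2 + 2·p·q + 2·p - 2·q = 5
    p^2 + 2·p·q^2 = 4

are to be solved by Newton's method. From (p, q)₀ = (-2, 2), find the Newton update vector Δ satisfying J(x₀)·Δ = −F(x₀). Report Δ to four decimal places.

(0.3226, -0.9194)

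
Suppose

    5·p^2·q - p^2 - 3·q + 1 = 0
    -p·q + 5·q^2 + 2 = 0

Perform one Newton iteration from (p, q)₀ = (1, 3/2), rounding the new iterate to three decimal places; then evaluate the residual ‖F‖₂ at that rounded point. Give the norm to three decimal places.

At (1, 3/2): F = (3.000, 11.750).
Jacobian J = [[10·p·q - 2·p, 5·p^2 - 3], [-q, -p + 10·q]].
At the point, J = [[13.000, 2.000], [-1.500, 14.000]] (det J = 185.000).
Solving J·Δ = −F gives Δ = (-0.100, -0.850).
Then the next iterate is (p, q)₁ = (0.900, 0.650).
Re-evaluating at (0.900, 0.650): F = (0.87250, 3.52750), so ‖F‖₂ = 3.634.

3.634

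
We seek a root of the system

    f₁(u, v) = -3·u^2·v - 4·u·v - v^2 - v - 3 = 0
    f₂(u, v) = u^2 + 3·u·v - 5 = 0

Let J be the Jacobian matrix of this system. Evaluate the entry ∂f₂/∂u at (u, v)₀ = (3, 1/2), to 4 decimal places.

7.5000

∂f₂/∂u = 2·u + 3·v.
At (3, 1/2) this is 7.5000.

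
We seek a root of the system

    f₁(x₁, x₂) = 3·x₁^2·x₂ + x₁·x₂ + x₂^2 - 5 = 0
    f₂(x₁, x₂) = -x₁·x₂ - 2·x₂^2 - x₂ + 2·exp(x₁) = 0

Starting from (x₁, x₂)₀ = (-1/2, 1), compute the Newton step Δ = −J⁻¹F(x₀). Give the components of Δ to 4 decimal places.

At (-1/2, 1): F = (-3.7500, -1.286939).
Jacobian J = [[6·x₁·x₂ + x₂, 3·x₁^2 + x₁ + 2·x₂], [-x₂ + 2·exp(x₁), -x₁ - 4·x₂ - 1]].
At the point, J = [[-2.0000, 2.2500], [0.213061, -4.5000]] (det J = 8.520612).
Solving J·Δ = −F gives Δ = (-2.3203, -0.3958).

(-2.3203, -0.3958)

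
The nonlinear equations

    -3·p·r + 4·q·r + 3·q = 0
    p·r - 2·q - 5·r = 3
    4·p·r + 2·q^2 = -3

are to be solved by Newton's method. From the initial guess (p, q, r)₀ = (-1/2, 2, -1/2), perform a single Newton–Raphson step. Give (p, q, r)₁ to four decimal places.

(17.7500, 4.2500, -3.7500)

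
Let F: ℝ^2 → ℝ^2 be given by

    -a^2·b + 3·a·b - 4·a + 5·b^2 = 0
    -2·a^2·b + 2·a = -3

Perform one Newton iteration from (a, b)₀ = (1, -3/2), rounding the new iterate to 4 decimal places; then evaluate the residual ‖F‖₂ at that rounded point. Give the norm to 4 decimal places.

4.0954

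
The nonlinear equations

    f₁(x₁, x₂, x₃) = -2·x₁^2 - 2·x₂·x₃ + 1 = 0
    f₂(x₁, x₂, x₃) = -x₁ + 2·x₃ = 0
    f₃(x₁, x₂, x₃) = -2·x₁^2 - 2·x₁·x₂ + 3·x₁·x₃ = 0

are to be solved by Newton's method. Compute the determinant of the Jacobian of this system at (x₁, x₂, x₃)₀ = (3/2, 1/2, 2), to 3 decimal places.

J = [[-4·x₁, -2·x₃, -2·x₂], [-1, 0, 2], [-4·x₁ - 2·x₂ + 3·x₃, -2·x₁, 3·x₁]].
At the point, J = [[-6.000, -4.000, -1.000], [-1.000, 0.000, 2.000], [-1.000, -3.000, 4.500]].
det J = -49.000.

-49.000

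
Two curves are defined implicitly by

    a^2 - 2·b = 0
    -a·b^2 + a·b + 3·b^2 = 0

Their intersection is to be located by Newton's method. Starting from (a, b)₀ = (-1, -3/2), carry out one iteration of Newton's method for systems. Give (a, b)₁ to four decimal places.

At (-1, -3/2): F = (4.0000, 10.5000).
Jacobian J = [[2·a, -2], [-b^2 + b, -2·a·b + a + 6·b]].
At the point, J = [[-2.0000, -2.0000], [-3.7500, -13.0000]] (det J = 18.5000).
Solving J·Δ = −F gives Δ = (1.6757, 0.3243).
Then the next iterate is (a, b)₁ = (0.6757, -1.1757).

(0.6757, -1.1757)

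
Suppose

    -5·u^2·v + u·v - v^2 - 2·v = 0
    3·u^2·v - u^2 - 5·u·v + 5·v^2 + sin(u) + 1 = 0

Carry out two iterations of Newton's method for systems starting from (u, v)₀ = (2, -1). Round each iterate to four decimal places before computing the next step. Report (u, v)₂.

At (2, -1): F = (19.0000, 0.909297).
Jacobian J = [[-10·u·v + v, -5·u^2 + u - 2·v - 2], [6·u·v - 2·u - 5·v + cos(u), 3·u^2 - 5·u + 10·v]].
At the point, J = [[19.0000, -18.0000], [-11.416147, -8.0000]] (det J = -357.490643).
Solving J·Δ = −F gives Δ = (-0.3794, 0.6551).
Then the next iterate is (u, v)₁ = (1.6206, -0.3449).
Round to (1.6206, -0.3449) and repeat: F = (4.541030, 0.044442), J = [[5.244549, -12.821322], [-4.920153, -3.672967]].
Δ = (-0.1956, 0.2742), so (u, v)₂ = (1.4250, -0.0707).

(1.4250, -0.0707)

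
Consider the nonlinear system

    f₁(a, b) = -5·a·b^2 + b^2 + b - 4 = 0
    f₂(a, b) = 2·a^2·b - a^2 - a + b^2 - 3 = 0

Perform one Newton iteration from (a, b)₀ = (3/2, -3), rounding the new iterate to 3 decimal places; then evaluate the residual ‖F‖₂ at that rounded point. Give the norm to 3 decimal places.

21.031

At (3/2, -3): F = (-65.500, -11.250).
Jacobian J = [[-5·b^2, -10·a·b + 2·b + 1], [4·a·b - 2·a - 1, 2·a^2 + 2·b]].
At the point, J = [[-45.000, 40.000], [-22.000, -1.500]] (det J = 947.500).
Solving J·Δ = −F gives Δ = (-0.579, 0.987).
Then the next iterate is (a, b)₁ = (0.921, -2.013).
Re-evaluating at (0.921, -2.013): F = (-20.62107, -4.13209), so ‖F‖₂ = 21.031.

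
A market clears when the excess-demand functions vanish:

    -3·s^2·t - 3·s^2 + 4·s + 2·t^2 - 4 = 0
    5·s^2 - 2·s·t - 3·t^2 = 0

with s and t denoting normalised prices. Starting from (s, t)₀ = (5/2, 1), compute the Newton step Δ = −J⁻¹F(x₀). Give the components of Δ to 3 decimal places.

At (5/2, 1): F = (-29.500, 23.250).
Jacobian J = [[-6·s·t - 6·s + 4, -3·s^2 + 4·t], [10·s - 2·t, -2·s - 6·t]].
At the point, J = [[-26.000, -14.750], [23.000, -11.000]] (det J = 625.250).
Solving J·Δ = −F gives Δ = (-1.067, -0.118).

(-1.067, -0.118)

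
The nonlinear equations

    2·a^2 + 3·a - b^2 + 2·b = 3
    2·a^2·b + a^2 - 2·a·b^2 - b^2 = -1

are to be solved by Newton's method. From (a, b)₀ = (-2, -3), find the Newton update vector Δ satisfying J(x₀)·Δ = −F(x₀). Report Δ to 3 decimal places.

(-2.824, 0.235)

At (-2, -3): F = (-16.000, 8.000).
Jacobian J = [[4·a + 3, -2·b + 2], [4·a·b + 2·a - 2·b^2, 2·a^2 - 4·a·b - 2·b]].
At the point, J = [[-5.000, 8.000], [2.000, -10.000]] (det J = 34.000).
Solving J·Δ = −F gives Δ = (-2.824, 0.235).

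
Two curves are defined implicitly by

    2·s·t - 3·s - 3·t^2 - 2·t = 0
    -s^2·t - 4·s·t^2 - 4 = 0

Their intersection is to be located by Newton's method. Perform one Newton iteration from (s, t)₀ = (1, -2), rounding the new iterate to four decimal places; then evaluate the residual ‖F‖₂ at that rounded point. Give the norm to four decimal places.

7.1039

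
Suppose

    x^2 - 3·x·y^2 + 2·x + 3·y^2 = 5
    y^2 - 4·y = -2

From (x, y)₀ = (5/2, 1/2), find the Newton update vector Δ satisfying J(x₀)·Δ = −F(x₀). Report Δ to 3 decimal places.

(-0.760, 0.083)

At (5/2, 1/2): F = (5.125, 0.250).
Jacobian J = [[2·x - 3·y^2 + 2, -6·x·y + 6·y], [0, 2·y - 4]].
At the point, J = [[6.250, -4.500], [0.000, -3.000]] (det J = -18.750).
Solving J·Δ = −F gives Δ = (-0.760, 0.083).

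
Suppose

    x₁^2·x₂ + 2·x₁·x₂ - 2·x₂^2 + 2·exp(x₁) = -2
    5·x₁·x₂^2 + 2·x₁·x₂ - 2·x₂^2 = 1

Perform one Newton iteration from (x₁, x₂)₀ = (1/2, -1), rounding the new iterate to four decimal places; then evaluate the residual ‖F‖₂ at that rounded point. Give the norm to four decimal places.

At (1/2, -1): F = (2.047443, -1.5000).
Jacobian J = [[2·x₁·x₂ + 2·x₂ + 2·exp(x₁), x₁^2 + 2·x₁ - 4·x₂], [5·x₂^2 + 2·x₂, 10·x₁·x₂ + 2·x₁ - 4·x₂]].
At the point, J = [[0.297443, 5.2500], [3.0000, 0.0000]] (det J = -15.7500).
Solving J·Δ = −F gives Δ = (0.5000, -0.4183).
Then the next iterate is (x₁, x₂)₁ = (1.0000, -1.4183).
Re-evaluating at (1.0000, -1.4183): F = (-0.841486, 2.198125), so ‖F‖₂ = 2.3537.

2.3537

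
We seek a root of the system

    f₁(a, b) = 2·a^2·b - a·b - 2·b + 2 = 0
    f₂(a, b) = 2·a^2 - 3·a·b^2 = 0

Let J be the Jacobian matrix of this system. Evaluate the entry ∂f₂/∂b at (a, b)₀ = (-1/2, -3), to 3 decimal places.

-9.000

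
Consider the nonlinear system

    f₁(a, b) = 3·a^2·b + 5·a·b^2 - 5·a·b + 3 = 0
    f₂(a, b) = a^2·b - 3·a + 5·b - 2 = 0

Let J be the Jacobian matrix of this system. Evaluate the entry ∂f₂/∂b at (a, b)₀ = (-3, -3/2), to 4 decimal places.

∂f₂/∂b = a^2 + 5.
At (-3, -3/2) this is 14.0000.

14.0000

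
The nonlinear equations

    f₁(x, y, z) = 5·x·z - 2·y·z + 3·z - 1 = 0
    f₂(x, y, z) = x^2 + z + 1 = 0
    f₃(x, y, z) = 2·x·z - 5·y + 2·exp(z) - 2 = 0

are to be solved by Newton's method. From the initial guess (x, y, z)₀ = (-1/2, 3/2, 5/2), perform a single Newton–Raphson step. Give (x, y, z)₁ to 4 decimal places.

(3.7134, 10.3518, 2.9634)

At (-1/2, 3/2, 5/2): F = (-7.2500, 3.7500, 12.364988).
Jacobian J = [[5·z, -2·z, 5·x - 2·y + 3], [2·x, 0, 1], [2·z, -5, 2·x + 2·exp(z)]].
At the point, J = [[12.5000, -5.0000, -2.5000], [-1.0000, 0.0000, 1.0000], [5.0000, -5.0000, 23.364988]] (det J = -91.824940).
Solving J·Δ = −F gives Δ = (4.2134, 8.8518, 0.4634).
Then the next iterate is (x, y, z)₁ = (3.7134, 10.3518, 2.9634).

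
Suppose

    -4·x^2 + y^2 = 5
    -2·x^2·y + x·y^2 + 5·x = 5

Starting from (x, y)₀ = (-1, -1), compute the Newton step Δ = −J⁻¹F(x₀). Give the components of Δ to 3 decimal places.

At (-1, -1): F = (-8.000, -9.000).
Jacobian J = [[-8·x, 2·y], [-4·x·y + y^2 + 5, -2·x^2 + 2·x·y]].
At the point, J = [[8.000, -2.000], [2.000, 0.000]] (det J = 4.000).
Solving J·Δ = −F gives Δ = (4.500, 14.000).

(4.500, 14.000)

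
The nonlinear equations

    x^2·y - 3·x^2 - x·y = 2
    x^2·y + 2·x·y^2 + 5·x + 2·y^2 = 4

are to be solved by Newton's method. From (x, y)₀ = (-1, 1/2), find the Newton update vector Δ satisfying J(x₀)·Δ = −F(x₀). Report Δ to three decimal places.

(2.889, -4.500)

At (-1, 1/2): F = (-4.000, -8.500).
Jacobian J = [[2·x·y - 6·x - y, x^2 - x], [2·x·y + 2·y^2 + 5, x^2 + 4·x·y + 4·y]].
At the point, J = [[4.500, 2.000], [4.500, 1.000]] (det J = -4.500).
Solving J·Δ = −F gives Δ = (2.889, -4.500).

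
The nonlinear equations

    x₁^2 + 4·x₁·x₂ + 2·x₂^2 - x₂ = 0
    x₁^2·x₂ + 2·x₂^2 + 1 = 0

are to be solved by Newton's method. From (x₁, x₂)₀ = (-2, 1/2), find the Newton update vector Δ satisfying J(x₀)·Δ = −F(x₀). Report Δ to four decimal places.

(0.9423, -0.2692)

At (-2, 1/2): F = (0.0000, 3.5000).
Jacobian J = [[2·x₁ + 4·x₂, 4·x₁ + 4·x₂ - 1], [2·x₁·x₂, x₁^2 + 4·x₂]].
At the point, J = [[-2.0000, -7.0000], [-2.0000, 6.0000]] (det J = -26.0000).
Solving J·Δ = −F gives Δ = (0.9423, -0.2692).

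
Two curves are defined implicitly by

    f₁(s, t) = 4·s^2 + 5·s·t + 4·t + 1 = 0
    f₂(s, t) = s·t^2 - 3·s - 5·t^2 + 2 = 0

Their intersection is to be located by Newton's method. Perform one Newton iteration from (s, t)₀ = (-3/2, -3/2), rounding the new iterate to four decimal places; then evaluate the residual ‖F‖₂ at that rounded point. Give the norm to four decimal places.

At (-3/2, -3/2): F = (15.2500, -8.1250).
Jacobian J = [[8·s + 5·t, 5·s + 4], [t^2 - 3, 2·s·t - 10·t]].
At the point, J = [[-19.5000, -3.5000], [-0.7500, 19.5000]] (det J = -382.8750).
Solving J·Δ = −F gives Δ = (0.7024, 0.4437).
Then the next iterate is (s, t)₁ = (-0.7976, -1.0563).
Re-evaluating at (-0.7976, -1.0563): F = (3.531987, -2.075986), so ‖F‖₂ = 4.0969.

4.0969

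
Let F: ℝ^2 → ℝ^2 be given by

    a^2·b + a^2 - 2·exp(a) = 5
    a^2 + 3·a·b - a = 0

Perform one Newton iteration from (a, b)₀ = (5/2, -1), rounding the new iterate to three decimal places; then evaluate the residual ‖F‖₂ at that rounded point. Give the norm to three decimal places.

12.277

At (5/2, -1): F = (-29.36499, -3.750).
Jacobian J = [[2·a·b + 2·a - 2·exp(a), a^2], [2·a + 3·b - 1, 3·a]].
At the point, J = [[-24.36499, 6.250], [1.000, 7.500]] (det J = -188.98741).
Solving J·Δ = −F gives Δ = (-1.041, 0.639).
Then the next iterate is (a, b)₁ = (1.459, -0.361).
Re-evaluating at (1.459, -0.361): F = (-12.24308, -0.91042), so ‖F‖₂ = 12.277.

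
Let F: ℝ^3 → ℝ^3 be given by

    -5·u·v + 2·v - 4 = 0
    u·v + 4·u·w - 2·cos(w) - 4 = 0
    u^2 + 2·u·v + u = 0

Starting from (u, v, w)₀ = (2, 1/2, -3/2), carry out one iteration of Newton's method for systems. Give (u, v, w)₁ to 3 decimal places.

At (2, 1/2, -3/2): F = (-8.000, -15.14147, 8.000).
Jacobian J = [[-5·v, -5·u + 2, 0], [v + 4·w, u, 4·u + 2·sin(w)], [2·u + 2·v + 1, 2·u, 0]].
At the point, J = [[-2.500, -8.000, 0.000], [-5.500, 2.000, 6.00501], [6.000, 4.000, 0.000]] (det J = -228.19038).
Solving J·Δ = −F gives Δ = (-0.842, -0.737, 1.996).
Then the next iterate is (u, v, w)₁ = (1.158, -0.237, 0.496).

(1.158, -0.237, 0.496)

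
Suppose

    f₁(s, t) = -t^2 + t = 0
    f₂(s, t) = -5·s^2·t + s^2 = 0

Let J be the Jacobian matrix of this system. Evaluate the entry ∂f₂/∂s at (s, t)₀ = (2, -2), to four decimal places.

44.0000

∂f₂/∂s = -10·s·t + 2·s.
At (2, -2) this is 44.0000.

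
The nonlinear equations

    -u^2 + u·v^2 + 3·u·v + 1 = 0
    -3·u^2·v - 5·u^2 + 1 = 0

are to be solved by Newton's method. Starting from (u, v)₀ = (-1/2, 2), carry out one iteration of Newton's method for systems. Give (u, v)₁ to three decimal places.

At (-1/2, 2): F = (-4.250, -1.750).
Jacobian J = [[-2·u + v^2 + 3·v, 2·u·v + 3·u], [-6·u·v - 10·u, -3·u^2]].
At the point, J = [[11.000, -3.500], [11.000, -0.750]] (det J = 30.250).
Solving J·Δ = −F gives Δ = (0.097, -0.909).
Then the next iterate is (u, v)₁ = (-0.403, 1.091).

(-0.403, 1.091)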